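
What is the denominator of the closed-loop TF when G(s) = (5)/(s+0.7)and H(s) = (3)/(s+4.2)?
Characteristic poly = G_den * H_den + G_num * H_num = (s^2 + 4.9*s + 2.94) + (15) = s^2 + 4.9*s + 17.94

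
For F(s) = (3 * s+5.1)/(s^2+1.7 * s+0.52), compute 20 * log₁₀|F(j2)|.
Substitute s = j*2: F(j2) = 0.112039 - 1.61467j.
|F(j2)| = sqrt(Re² + Im²) = 1.619.
20*log₁₀(1.619) = 4.18 dB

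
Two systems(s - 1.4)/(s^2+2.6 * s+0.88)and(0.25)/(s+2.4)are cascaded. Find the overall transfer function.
Series: H = H₁ · H₂ = (n₁·n₂)/(d₁·d₂).
Num: n₁·n₂ = 0.25*s - 0.35. Den: d₁·d₂ = s^3 + 5*s^2 + 7.12*s + 2.112.
H(s) = (0.25*s - 0.35)/(s^3 + 5*s^2 + 7.12*s + 2.112)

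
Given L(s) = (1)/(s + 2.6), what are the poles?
Set denominator = 0: s + 2.6 = 0 → Poles: -2.6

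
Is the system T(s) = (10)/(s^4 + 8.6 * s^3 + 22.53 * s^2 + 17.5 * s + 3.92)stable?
Denominator: s^4 + 8.6*s^3 + 22.53*s^2 + 17.5*s + 3.92 = (s + 0.7)(s + 0.4)(s + 3.5)(s + 4). Poles: -0.4, -0.7, -3.5, -4. All Re(p)<0: Yes (stable)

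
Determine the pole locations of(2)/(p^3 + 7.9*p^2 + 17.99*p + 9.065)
Set denominator = 0: p^3 + 7.9*p^2 + 17.99*p + 9.065 = (p + 3.5)(p + 0.7)(p + 3.7) = 0 → Poles: -0.7, -3.5, -3.7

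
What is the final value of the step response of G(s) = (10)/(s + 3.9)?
FVT: lim_{t→∞} y(t) = lim_{s→0} s*Y(s) where Y(s) = G(s)/s.
= lim_{s→0} G(s) = G(0) = num(0)/den(0) = 10/3.9 = 2.564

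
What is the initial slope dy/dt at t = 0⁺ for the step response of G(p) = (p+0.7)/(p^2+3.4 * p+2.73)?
IVT: y'(0⁺) = lim_{p→∞} p²·Y(p) = lim_{p→∞} p·G(p).
deg(num) = 1, deg(den) = 2, relative degree = 1, so p·G(p) → (leading num)/(leading den) = 1/1 = 1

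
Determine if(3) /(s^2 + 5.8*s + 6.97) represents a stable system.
Denominator: s^2 + 5.8*s + 6.97 = (s + 4.1)(s + 1.7). Poles: -1.7, -4.1. All Re(p)<0: Yes (stable)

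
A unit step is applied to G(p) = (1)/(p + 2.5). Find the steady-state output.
FVT: lim_{t→∞} y(t) = lim_{p→0} p*Y(p) where Y(p) = G(p)/p.
= lim_{p→0} G(p) = G(0) = num(0)/den(0) = 1/2.5 = 0.4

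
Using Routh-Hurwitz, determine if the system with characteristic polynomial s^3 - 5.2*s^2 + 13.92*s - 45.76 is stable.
Routh array:
s^3: [1, 13.92]; s^2: [-5.2, -45.76]; s^1: [5.12]; s^0: [-45.76]
First column: [1, -5.2, 5.12, -45.76]. Sign changes = 3.
No, unstable (3 RHP root(s))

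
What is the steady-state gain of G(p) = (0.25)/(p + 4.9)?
DC gain = G(0) = num(0)/den(0) = 0.25/4.9 = 0.05102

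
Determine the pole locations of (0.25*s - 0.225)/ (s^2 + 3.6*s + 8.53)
Set denominator = 0: s^2 + 3.6*s + 8.53 = 0 → Poles: -1.8 + 2.3j, -1.8 - 2.3j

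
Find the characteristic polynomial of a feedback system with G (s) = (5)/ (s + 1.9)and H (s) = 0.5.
Characteristic poly = G_den * H_den + G_num * H_num = (s + 1.9) + (2.5) = s + 4.4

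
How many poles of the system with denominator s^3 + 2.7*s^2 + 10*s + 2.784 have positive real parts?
s^3 + 2.7*s^2 + 10*s + 2.784 = (s + 0.3)(s^2 + 2.4*s + 9.28). Poles: -0.3, -1.2 + 2.8j, -1.2 - 2.8j. RHP poles (Re>0): 0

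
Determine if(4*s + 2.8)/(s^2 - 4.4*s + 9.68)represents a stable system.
Denominator: s^2 - 4.4*s + 9.68. Poles: 2.2 + 2.2j, 2.2 - 2.2j. All Re(p)<0: No (unstable)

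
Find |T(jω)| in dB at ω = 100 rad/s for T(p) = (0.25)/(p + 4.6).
Substitute p = j*100: T(j100) = 0.000114757 - 0.00249472j.
|T(j100)| = sqrt(Re² + Im²) = 0.002497.
20*log₁₀(0.002497) = -52.05 dB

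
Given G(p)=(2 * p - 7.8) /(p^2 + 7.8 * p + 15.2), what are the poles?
Set denominator = 0: p^2 + 7.8*p + 15.2 = (p + 4)(p + 3.8) = 0 → Poles: -3.8, -4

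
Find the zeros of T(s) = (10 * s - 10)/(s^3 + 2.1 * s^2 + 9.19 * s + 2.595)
Set numerator = 0: 10*s - 10 = 0 → Zeros: 1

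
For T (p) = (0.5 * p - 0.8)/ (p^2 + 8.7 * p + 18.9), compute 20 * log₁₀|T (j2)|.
Substitute p = j*2: T(j2) = 0.0104427 + 0.0549193j.
|T(j2)| = sqrt(Re² + Im²) = 0.0559.
20*log₁₀(0.0559) = -25.05 dB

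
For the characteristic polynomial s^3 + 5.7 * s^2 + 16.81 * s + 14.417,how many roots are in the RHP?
s^3 + 5.7*s^2 + 16.81*s + 14.417 = (s + 1.3)(s^2 + 4.4*s + 11.09). Poles: -1.3, -2.2 + 2.5j, -2.2 - 2.5j. RHP poles (Re>0): 0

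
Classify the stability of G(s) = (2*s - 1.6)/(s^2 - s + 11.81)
Denominator: s^2 - s + 11.81. Poles: 0.5 + 3.4j, 0.5 - 3.4j. Unstable (2 pole(s) in RHP)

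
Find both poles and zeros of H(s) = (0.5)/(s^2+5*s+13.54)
Set denominator = 0: s^2 + 5*s + 13.54 = 0 → Poles: -2.5 + 2.7j, -2.5 - 2.7j
Numerator is a nonzero constant (0.5) → Zeros: none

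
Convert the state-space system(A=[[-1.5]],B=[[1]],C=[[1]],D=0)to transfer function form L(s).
L(s) = C(sI - A)⁻¹B + D.
Characteristic polynomial det(sI - A) = s + 1.5.
Numerator from C·adj(sI-A)·B + D·det(sI-A) = 1.
L(s) = (1)/(s + 1.5)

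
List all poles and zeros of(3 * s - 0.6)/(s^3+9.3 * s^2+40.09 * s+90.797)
Set denominator = 0: s^3 + 9.3*s^2 + 40.09*s + 90.797 = (s + 4.9)(s^2 + 4.4*s + 18.53) = 0 → Poles: -2.2 + 3.7j, -2.2 - 3.7j, -4.9
Set numerator = 0: 3*s - 0.6 = 0 → Zeros: 0.2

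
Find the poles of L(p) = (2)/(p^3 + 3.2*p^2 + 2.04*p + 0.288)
Set denominator = 0: p^3 + 3.2*p^2 + 2.04*p + 0.288 = (p + 0.6)(p + 2.4)(p + 0.2) = 0 → Poles: -0.2, -0.6, -2.4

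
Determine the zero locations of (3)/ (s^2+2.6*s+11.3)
Numerator is a nonzero constant (3) → Zeros: none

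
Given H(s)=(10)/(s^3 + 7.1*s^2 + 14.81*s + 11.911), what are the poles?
Set denominator = 0: s^3 + 7.1*s^2 + 14.81*s + 11.911 = (s + 4.3)(s^2 + 2.8*s + 2.77) = 0 → Poles: -1.4 + 0.9j, -1.4 - 0.9j, -4.3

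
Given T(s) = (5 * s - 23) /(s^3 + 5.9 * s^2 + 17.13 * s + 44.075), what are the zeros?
Set numerator = 0: 5*s - 23 = 0 → Zeros: 4.6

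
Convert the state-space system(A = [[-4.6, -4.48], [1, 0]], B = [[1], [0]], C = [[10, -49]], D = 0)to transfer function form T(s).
T(s) = C(sI - A)⁻¹B + D.
Characteristic polynomial det(sI - A) = s^2 + 4.6*s + 4.48.
Numerator from C·adj(sI-A)·B + D·det(sI-A) = 10*s - 49.
T(s) = (10*s - 49)/(s^2 + 4.6*s + 4.48)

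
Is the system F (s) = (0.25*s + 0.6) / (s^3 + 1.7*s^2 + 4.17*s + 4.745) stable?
Denominator: s^3 + 1.7*s^2 + 4.17*s + 4.745 = (s + 1.3)(s^2 + 0.4*s + 3.65). Poles: -0.2 + 1.9j, -0.2 - 1.9j, -1.3. All Re(p)<0: Yes (stable)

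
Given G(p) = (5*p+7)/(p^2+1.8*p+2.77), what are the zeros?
Set numerator = 0: 5*p + 7 = 0 → Zeros: -1.4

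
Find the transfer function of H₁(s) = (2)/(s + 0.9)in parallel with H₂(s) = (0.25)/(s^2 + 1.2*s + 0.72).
Parallel: H = H₁ + H₂ = (n₁·d₂ + n₂·d₁)/(d₁·d₂).
n₁·d₂ = 2*s^2 + 2.4*s + 1.44. n₂·d₁ = 0.25*s + 0.225. Sum = 2*s^2 + 2.65*s + 1.665. d₁·d₂ = s^3 + 2.1*s^2 + 1.8*s + 0.648.
H(s) = (2*s^2 + 2.65*s + 1.665)/(s^3 + 2.1*s^2 + 1.8*s + 0.648)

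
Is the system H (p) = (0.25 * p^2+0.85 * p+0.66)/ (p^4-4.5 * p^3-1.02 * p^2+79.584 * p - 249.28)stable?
Denominator: p^4 - 4.5*p^3 - 1.02*p^2 + 79.584*p - 249.28 = (p - 3.8)(p + 4.1)(p^2 - 4.8*p + 16). Poles: -4.1, 2.4 + 3.2j, 2.4 - 3.2j, 3.8. All Re(p)<0: No (unstable)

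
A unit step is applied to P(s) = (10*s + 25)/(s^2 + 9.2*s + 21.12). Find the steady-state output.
FVT: lim_{t→∞} y(t) = lim_{s→0} s*Y(s) where Y(s) = P(s)/s.
= lim_{s→0} P(s) = P(0) = num(0)/den(0) = 25/21.12 = 1.184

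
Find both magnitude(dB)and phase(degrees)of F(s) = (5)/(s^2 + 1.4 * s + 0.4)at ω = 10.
Substitute s = j*10: F(j10) = -0.0492282 - 0.00691962j.
|F| = 20*log₁₀(sqrt(Re²+Im²)) = -26.07 dB.
∠F = atan2(Im, Re) = -172.00°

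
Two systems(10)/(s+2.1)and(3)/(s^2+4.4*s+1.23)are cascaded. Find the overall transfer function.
Series: H = H₁ · H₂ = (n₁·n₂)/(d₁·d₂).
Num: n₁·n₂ = 30. Den: d₁·d₂ = s^3 + 6.5*s^2 + 10.47*s + 2.583.
H(s) = (30)/(s^3 + 6.5*s^2 + 10.47*s + 2.583)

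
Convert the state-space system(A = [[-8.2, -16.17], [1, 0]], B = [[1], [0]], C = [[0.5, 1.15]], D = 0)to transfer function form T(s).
T(s) = C(sI - A)⁻¹B + D.
Characteristic polynomial det(sI - A) = s^2 + 8.2*s + 16.17.
Numerator from C·adj(sI-A)·B + D·det(sI-A) = 0.5*s + 1.15.
T(s) = (0.5*s + 1.15)/(s^2 + 8.2*s + 16.17)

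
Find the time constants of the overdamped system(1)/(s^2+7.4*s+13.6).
Overdamped: real poles at -3.4, -4. τ = -1/pole → τ₁ = 0.2941, τ₂ = 0.25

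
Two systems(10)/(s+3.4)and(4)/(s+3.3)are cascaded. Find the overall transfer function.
Series: H = H₁ · H₂ = (n₁·n₂)/(d₁·d₂).
Num: n₁·n₂ = 40. Den: d₁·d₂ = s^2 + 6.7*s + 11.22.
H(s) = (40)/(s^2 + 6.7*s + 11.22)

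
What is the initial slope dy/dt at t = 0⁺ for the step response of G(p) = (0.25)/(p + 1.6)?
IVT: y'(0⁺) = lim_{p→∞} p²·Y(p) = lim_{p→∞} p·G(p).
deg(num) = 0, deg(den) = 1, relative degree = 1, so p·G(p) → (leading num)/(leading den) = 0.25/1 = 0.25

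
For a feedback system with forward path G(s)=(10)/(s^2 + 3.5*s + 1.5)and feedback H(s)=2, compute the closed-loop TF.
Closed-loop T = G/(1+GH).
Numerator: G_num * H_den = 10.
Denominator: G_den * H_den + G_num * H_num = (s^2 + 3.5*s + 1.5) + (20) = s^2 + 3.5*s + 21.5.
T(s) = (10)/(s^2 + 3.5*s + 21.5)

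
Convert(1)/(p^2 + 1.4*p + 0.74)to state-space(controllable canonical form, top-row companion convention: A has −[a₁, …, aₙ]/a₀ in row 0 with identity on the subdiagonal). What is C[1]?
Reachable canonical form: C = numerator coefficients (right-aligned, zero-padded to length n).
num = 1, C = [[0, 1]].
C[1] = 1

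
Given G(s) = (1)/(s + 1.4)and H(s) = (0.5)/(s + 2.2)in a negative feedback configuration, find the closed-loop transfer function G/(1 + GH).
Closed-loop T = G/(1+GH).
Numerator: G_num * H_den = s + 2.2.
Denominator: G_den * H_den + G_num * H_num = (s^2 + 3.6*s + 3.08) + (0.5) = s^2 + 3.6*s + 3.58.
T(s) = (s + 2.2)/(s^2 + 3.6*s + 3.58)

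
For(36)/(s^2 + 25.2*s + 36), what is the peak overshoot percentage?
Standard form: ωn²/(s²+2ζωn·s+ωn²) → ωn = 6, ζ = 2.1.
ζ ≥ 1, so the response is non-oscillatory: peak overshoot = 0%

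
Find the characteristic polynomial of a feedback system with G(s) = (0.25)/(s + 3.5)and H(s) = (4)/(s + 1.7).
Characteristic poly = G_den * H_den + G_num * H_num = (s^2 + 5.2*s + 5.95) + (1) = s^2 + 5.2*s + 6.95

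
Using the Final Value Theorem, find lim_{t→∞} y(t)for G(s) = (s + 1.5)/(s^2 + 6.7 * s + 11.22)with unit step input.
FVT: lim_{t→∞} y(t) = lim_{s→0} s*Y(s) where Y(s) = G(s)/s.
= lim_{s→0} G(s) = G(0) = num(0)/den(0) = 1.5/11.22 = 0.1337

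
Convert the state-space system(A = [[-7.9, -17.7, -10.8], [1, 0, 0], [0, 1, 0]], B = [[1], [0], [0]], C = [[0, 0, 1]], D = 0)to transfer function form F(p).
F(p) = C(pI - A)⁻¹B + D.
Characteristic polynomial det(pI - A) = p^3 + 7.9*p^2 + 17.7*p + 10.8.
Numerator from C·adj(pI-A)·B + D·det(pI-A) = 1.
F(p) = (1)/(p^3 + 7.9*p^2 + 17.7*p + 10.8)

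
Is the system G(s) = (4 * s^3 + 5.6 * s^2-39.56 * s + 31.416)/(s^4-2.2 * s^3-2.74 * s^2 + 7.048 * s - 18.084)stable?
Denominator: s^4 - 2.2*s^3 - 2.74*s^2 + 7.048*s - 18.084 = (s - 3)(s + 2.2)(s^2 - 1.4*s + 2.74). Poles: -2.2, 0.7 + 1.5j, 0.7 - 1.5j, 3. All Re(p)<0: No (unstable)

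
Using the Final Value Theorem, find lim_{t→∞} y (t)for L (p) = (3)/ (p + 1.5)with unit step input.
FVT: lim_{t→∞} y(t) = lim_{p→0} p*Y(p) where Y(p) = L(p)/p.
= lim_{p→0} L(p) = L(0) = num(0)/den(0) = 3/1.5 = 2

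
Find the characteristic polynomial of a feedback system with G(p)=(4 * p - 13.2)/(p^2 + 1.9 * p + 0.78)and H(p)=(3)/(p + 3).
Characteristic poly = G_den * H_den + G_num * H_num = (p^3 + 4.9*p^2 + 6.48*p + 2.34) + (12*p - 39.6) = p^3 + 4.9*p^2 + 18.48*p - 37.26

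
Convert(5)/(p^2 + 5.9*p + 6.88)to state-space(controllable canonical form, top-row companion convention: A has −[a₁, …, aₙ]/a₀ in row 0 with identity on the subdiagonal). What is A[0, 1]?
Reachable canonical form for den = p^2 + 5.9*p + 6.88: top row of A = -[a₁,a₂,...,aₙ]/a₀, ones on the subdiagonal, zeros elsewhere.
A = [[-5.9, -6.88], [1, 0]].
A[0,1] = -6.88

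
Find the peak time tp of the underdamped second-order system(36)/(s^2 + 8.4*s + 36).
Standard form: ωn²/(s²+2ζωn·s+ωn²) → ωn = 6, ζ = 0.7.
ωd = ωn·√(1-ζ²) = 6·√(1-0.7²) = 4.285.
tp = π/ωd = π/4.285 = 0.7332 s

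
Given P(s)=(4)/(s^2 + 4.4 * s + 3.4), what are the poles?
Set denominator = 0: s^2 + 4.4*s + 3.4 = (s + 1)(s + 3.4) = 0 → Poles: -1, -3.4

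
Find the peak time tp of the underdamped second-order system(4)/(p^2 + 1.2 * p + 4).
Standard form: ωn²/(p²+2ζωn·p+ωn²) → ωn = 2, ζ = 0.3.
ωd = ωn·√(1-ζ²) = 2·√(1-0.3²) = 1.908.
tp = π/ωd = π/1.908 = 1.647 s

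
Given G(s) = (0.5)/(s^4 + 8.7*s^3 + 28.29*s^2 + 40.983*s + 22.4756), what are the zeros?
Numerator is a nonzero constant (0.5) → Zeros: none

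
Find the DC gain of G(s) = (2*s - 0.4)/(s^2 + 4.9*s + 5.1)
DC gain = G(0) = num(0)/den(0) = -0.4/5.1 = -0.07843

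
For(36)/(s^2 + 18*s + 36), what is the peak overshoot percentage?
Standard form: ωn²/(s²+2ζωn·s+ωn²) → ωn = 6, ζ = 1.5.
ζ ≥ 1, so the response is non-oscillatory: peak overshoot = 0%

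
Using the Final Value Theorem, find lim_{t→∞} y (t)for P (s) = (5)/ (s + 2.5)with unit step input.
FVT: lim_{t→∞} y(t) = lim_{s→0} s*Y(s) where Y(s) = P(s)/s.
= lim_{s→0} P(s) = P(0) = num(0)/den(0) = 5/2.5 = 2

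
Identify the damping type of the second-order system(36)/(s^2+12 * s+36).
Standard form: ωn²/(s²+2ζωn·s+ωn²) gives ωn=6, ζ=1.
Critically damped (ζ = 1)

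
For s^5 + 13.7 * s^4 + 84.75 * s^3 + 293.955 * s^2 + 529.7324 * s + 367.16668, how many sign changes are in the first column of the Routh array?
Routh array:
s^5: [1, 84.75, 529.7324]; s^4: [13.7, 293.955, 367.16668]; s^3: [63.2934, 502.932]; s^2: [185.094, 367.16668]; s^1: [377.378]; s^0: [367.16668]
First column: [1, 13.7, 63.2934, 185.094, 377.378, 367.16668]. Sign changes = 0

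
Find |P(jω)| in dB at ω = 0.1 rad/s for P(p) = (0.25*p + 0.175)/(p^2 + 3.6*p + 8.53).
Substitute p = j*0.1: P(j0.1) = 0.0206271 + 0.00206271j.
|P(j0.1)| = sqrt(Re² + Im²) = 0.02073.
20*log₁₀(0.02073) = -33.67 dB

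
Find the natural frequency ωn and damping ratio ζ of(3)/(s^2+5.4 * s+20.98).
Underdamped: complex pole -2.7 + 3.7j. ωn = |pole| = 4.58, ζ = -Re(pole)/ωn = 0.5895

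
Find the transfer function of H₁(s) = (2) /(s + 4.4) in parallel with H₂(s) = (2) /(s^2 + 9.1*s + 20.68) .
Parallel: H = H₁ + H₂ = (n₁·d₂ + n₂·d₁)/(d₁·d₂).
n₁·d₂ = 2*s^2 + 18.2*s + 41.36. n₂·d₁ = 2*s + 8.8. Sum = 2*s^2 + 20.2*s + 50.16. d₁·d₂ = s^3 + 13.5*s^2 + 60.72*s + 90.992.
H(s) = (2*s^2 + 20.2*s + 50.16)/(s^3 + 13.5*s^2 + 60.72*s + 90.992)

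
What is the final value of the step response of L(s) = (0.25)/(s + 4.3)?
FVT: lim_{t→∞} y(t) = lim_{s→0} s*Y(s) where Y(s) = L(s)/s.
= lim_{s→0} L(s) = L(0) = num(0)/den(0) = 0.25/4.3 = 0.05814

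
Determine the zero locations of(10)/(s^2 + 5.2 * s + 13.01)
Numerator is a nonzero constant (10) → Zeros: none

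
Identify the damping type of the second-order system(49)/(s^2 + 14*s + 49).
Standard form: ωn²/(s²+2ζωn·s+ωn²) gives ωn=7, ζ=1.
Critically damped (ζ = 1)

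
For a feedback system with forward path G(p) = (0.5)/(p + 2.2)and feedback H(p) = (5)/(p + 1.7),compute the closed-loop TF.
Closed-loop T = G/(1+GH).
Numerator: G_num * H_den = 0.5*p + 0.85.
Denominator: G_den * H_den + G_num * H_num = (p^2 + 3.9*p + 3.74) + (2.5) = p^2 + 3.9*p + 6.24.
T(p) = (0.5*p + 0.85)/(p^2 + 3.9*p + 6.24)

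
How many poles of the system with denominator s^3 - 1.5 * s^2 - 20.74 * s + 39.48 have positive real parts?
s^3 - 1.5*s^2 - 20.74*s + 39.48 = (s - 2)(s + 4.7)(s - 4.2). Poles: -4.7, 2, 4.2. RHP poles (Re>0): 2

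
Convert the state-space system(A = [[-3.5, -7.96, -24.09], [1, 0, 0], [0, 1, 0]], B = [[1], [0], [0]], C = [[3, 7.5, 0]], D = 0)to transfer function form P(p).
P(p) = C(pI - A)⁻¹B + D.
Characteristic polynomial det(pI - A) = p^3 + 3.5*p^2 + 7.96*p + 24.09.
Numerator from C·adj(pI-A)·B + D·det(pI-A) = 3*p^2 + 7.5*p.
P(p) = (3*p^2 + 7.5*p)/(p^3 + 3.5*p^2 + 7.96*p + 24.09)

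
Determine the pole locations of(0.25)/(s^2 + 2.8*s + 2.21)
Set denominator = 0: s^2 + 2.8*s + 2.21 = 0 → Poles: -1.4 + 0.5j, -1.4 - 0.5j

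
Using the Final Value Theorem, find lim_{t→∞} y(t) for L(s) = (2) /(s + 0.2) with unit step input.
FVT: lim_{t→∞} y(t) = lim_{s→0} s*Y(s) where Y(s) = L(s)/s.
= lim_{s→0} L(s) = L(0) = num(0)/den(0) = 2/0.2 = 10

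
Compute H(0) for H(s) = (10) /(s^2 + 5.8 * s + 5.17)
DC gain = H(0) = num(0)/den(0) = 10/5.17 = 1.934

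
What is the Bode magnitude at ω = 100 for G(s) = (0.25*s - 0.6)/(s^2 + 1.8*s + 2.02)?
Substitute s = j*100: G(j100) = 0.000104996 - 0.00249861j.
|G(j100)| = sqrt(Re² + Im²) = 0.002501.
20*log₁₀(0.002501) = -52.04 dB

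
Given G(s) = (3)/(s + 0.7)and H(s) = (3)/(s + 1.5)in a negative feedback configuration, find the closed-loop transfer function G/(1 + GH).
Closed-loop T = G/(1+GH).
Numerator: G_num * H_den = 3*s + 4.5.
Denominator: G_den * H_den + G_num * H_num = (s^2 + 2.2*s + 1.05) + (9) = s^2 + 2.2*s + 10.05.
T(s) = (3*s + 4.5)/(s^2 + 2.2*s + 10.05)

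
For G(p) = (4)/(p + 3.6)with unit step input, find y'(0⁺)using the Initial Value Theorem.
IVT: y'(0⁺) = lim_{p→∞} p²·Y(p) = lim_{p→∞} p·G(p).
deg(num) = 0, deg(den) = 1, relative degree = 1, so p·G(p) → (leading num)/(leading den) = 4/1 = 4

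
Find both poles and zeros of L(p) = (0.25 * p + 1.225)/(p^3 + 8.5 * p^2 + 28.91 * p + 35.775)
Set denominator = 0: p^3 + 8.5*p^2 + 28.91*p + 35.775 = (p + 2.7)(p^2 + 5.8*p + 13.25) = 0 → Poles: -2.7, -2.9 + 2.2j, -2.9 - 2.2j
Set numerator = 0: 0.25*p + 1.225 = 0 → Zeros: -4.9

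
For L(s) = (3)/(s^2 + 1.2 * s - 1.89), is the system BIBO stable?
Denominator: s^2 + 1.2*s - 1.89 = (s - 0.9)(s + 2.1). Poles: -2.1, 0.9. All Re(p)<0: No (unstable)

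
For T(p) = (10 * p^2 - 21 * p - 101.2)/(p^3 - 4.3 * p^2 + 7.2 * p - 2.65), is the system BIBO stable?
Denominator: p^3 - 4.3*p^2 + 7.2*p - 2.65 = (p - 0.5)(p^2 - 3.8*p + 5.3). Poles: 0.5, 1.9 + 1.3j, 1.9 - 1.3j. All Re(p)<0: No (unstable)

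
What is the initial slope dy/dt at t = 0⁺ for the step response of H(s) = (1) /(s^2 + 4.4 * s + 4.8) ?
IVT: y'(0⁺) = lim_{s→∞} s²·Y(s) = lim_{s→∞} s·H(s).
deg(num) = 0, deg(den) = 2, relative degree = 2 ≥ 2, so s·H(s) → 0. Initial slope = 0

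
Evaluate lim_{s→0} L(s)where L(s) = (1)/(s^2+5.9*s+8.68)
DC gain = L(0) = num(0)/den(0) = 1/8.68 = 0.1152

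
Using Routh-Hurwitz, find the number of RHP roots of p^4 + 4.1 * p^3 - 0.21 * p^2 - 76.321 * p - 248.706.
Routh array:
p^4: [1, -0.21, -248.706]; p^3: [4.1, -76.321]; p^2: [18.4049, -248.706]; p^1: [-20.9175]; p^0: [-248.706]
First column: [1, 4.1, 18.4049, -20.9175, -248.706]. Sign changes = RHP roots = 1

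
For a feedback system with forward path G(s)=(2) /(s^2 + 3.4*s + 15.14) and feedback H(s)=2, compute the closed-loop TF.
Closed-loop T = G/(1+GH).
Numerator: G_num * H_den = 2.
Denominator: G_den * H_den + G_num * H_num = (s^2 + 3.4*s + 15.14) + (4) = s^2 + 3.4*s + 19.14.
T(s) = (2)/(s^2 + 3.4*s + 19.14)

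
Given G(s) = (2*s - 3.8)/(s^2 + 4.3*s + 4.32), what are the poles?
Set denominator = 0: s^2 + 4.3*s + 4.32 = (s + 2.7)(s + 1.6) = 0 → Poles: -1.6, -2.7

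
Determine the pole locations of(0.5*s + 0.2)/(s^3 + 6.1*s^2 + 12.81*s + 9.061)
Set denominator = 0: s^3 + 6.1*s^2 + 12.81*s + 9.061 = (s + 1.7)(s^2 + 4.4*s + 5.33) = 0 → Poles: -1.7, -2.2 + 0.7j, -2.2 - 0.7j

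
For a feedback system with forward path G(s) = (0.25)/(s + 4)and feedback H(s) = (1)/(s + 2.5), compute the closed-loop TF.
Closed-loop T = G/(1+GH).
Numerator: G_num * H_den = 0.25*s + 0.625.
Denominator: G_den * H_den + G_num * H_num = (s^2 + 6.5*s + 10) + (0.25) = s^2 + 6.5*s + 10.25.
T(s) = (0.25*s + 0.625)/(s^2 + 6.5*s + 10.25)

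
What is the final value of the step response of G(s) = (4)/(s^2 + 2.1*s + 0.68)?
FVT: lim_{t→∞} y(t) = lim_{s→0} s*Y(s) where Y(s) = G(s)/s.
= lim_{s→0} G(s) = G(0) = num(0)/den(0) = 4/0.68 = 5.882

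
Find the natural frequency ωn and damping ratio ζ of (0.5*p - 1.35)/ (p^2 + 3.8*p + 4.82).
Underdamped: complex pole -1.9 + 1.1j. ωn = |pole| = 2.195, ζ = -Re(pole)/ωn = 0.8654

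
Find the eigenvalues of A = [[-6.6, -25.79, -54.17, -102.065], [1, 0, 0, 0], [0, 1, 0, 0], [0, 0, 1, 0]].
Eigenvalues solve det(λI - A) = 0.
Characteristic polynomial: λ^4 + 6.6*λ^3 + 25.79*λ^2 + 54.17*λ + 102.065 = 0.
Factor: (λ^2 + 5.8*λ + 13.7)(λ^2 + 0.8*λ + 7.45) = 0.
Roots: -0.4 + 2.7j, -0.4 - 2.7j, -2.9 + 2.3j, -2.9 - 2.3j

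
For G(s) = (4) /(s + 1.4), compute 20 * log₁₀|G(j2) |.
Substitute s = j*2: G(j2) = 0.939597 - 1.34228j.
|G(j2)| = sqrt(Re² + Im²) = 1.638.
20*log₁₀(1.638) = 4.29 dB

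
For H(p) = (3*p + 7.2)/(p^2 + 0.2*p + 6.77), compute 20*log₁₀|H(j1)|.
Substitute p = j*1: H(j1) = 1.26434 + 0.476106j.
|H(j1)| = sqrt(Re² + Im²) = 1.351.
20*log₁₀(1.351) = 2.61 dB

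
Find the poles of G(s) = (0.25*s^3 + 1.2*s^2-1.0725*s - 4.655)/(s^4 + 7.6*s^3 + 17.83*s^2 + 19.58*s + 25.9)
Set denominator = 0: s^4 + 7.6*s^3 + 17.83*s^2 + 19.58*s + 25.9 = (s + 3.7)(s + 3.5)(s^2 + 0.4*s + 2) = 0 → Poles: -0.2 + 1.4j, -0.2 - 1.4j, -3.5, -3.7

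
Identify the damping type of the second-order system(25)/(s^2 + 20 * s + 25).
Standard form: ωn²/(s²+2ζωn·s+ωn²) gives ωn=5, ζ=2.
Overdamped (ζ = 2 > 1)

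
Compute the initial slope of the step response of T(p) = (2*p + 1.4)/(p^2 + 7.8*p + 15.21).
IVT: y'(0⁺) = lim_{p→∞} p²·Y(p) = lim_{p→∞} p·T(p).
deg(num) = 1, deg(den) = 2, relative degree = 1, so p·T(p) → (leading num)/(leading den) = 2/1 = 2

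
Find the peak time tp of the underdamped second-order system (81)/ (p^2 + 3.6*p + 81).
Standard form: ωn²/(p²+2ζωn·p+ωn²) → ωn = 9, ζ = 0.2.
ωd = ωn·√(1-ζ²) = 9·√(1-0.2²) = 8.818.
tp = π/ωd = π/8.818 = 0.3563 s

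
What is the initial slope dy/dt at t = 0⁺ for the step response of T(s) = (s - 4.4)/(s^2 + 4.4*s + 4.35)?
IVT: y'(0⁺) = lim_{s→∞} s²·Y(s) = lim_{s→∞} s·T(s).
deg(num) = 1, deg(den) = 2, relative degree = 1, so s·T(s) → (leading num)/(leading den) = 1/1 = 1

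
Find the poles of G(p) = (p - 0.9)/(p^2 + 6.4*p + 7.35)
Set denominator = 0: p^2 + 6.4*p + 7.35 = (p + 1.5)(p + 4.9) = 0 → Poles: -1.5, -4.9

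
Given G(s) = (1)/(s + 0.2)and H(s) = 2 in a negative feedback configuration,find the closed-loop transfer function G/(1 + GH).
Closed-loop T = G/(1+GH).
Numerator: G_num * H_den = 1.
Denominator: G_den * H_den + G_num * H_num = (s + 0.2) + (2) = s + 2.2.
T(s) = (1)/(s + 2.2)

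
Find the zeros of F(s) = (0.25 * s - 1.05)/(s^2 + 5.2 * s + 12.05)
Set numerator = 0: 0.25*s - 1.05 = 0 → Zeros: 4.2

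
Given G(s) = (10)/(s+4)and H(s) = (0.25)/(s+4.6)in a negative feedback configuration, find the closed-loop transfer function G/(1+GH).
Closed-loop T = G/(1+GH).
Numerator: G_num * H_den = 10*s + 46.
Denominator: G_den * H_den + G_num * H_num = (s^2 + 8.6*s + 18.4) + (2.5) = s^2 + 8.6*s + 20.9.
T(s) = (10*s + 46)/(s^2 + 8.6*s + 20.9)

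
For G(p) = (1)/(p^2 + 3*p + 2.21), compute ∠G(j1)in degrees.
Substitute p = j*1: G(j1) = 0.115633 - 0.286695j.
∠G(j1) = atan2(Im, Re) = atan2(-0.286695, 0.115633) = -68.03°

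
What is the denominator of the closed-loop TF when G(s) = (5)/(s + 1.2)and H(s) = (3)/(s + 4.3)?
Characteristic poly = G_den * H_den + G_num * H_num = (s^2 + 5.5*s + 5.16) + (15) = s^2 + 5.5*s + 20.16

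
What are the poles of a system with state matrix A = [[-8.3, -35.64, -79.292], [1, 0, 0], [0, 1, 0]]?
Eigenvalues solve det(λI - A) = 0.
Characteristic polynomial: λ^3 + 8.3*λ^2 + 35.64*λ + 79.292 = 0.
Factor: (λ + 4.3)(λ^2 + 4*λ + 18.44) = 0.
Roots: -2 + 3.8j, -2 - 3.8j, -4.3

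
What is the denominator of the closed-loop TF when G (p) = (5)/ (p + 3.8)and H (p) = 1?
Characteristic poly = G_den * H_den + G_num * H_num = (p + 3.8) + (5) = p + 8.8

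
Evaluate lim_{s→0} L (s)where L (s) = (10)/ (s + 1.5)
DC gain = L(0) = num(0)/den(0) = 10/1.5 = 6.667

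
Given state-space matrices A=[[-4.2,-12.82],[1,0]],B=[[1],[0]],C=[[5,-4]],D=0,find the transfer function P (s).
P(s) = C(sI - A)⁻¹B + D.
Characteristic polynomial det(sI - A) = s^2 + 4.2*s + 12.82.
Numerator from C·adj(sI-A)·B + D·det(sI-A) = 5*s - 4.
P(s) = (5*s - 4)/(s^2 + 4.2*s + 12.82)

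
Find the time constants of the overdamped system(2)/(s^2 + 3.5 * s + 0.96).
Overdamped: real poles at -3.2, -0.3. τ = -1/pole → τ₁ = 0.3125, τ₂ = 3.333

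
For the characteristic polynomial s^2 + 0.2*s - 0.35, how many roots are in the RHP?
s^2 + 0.2*s - 0.35 = (s - 0.5)(s + 0.7). Poles: -0.7, 0.5. RHP poles (Re>0): 1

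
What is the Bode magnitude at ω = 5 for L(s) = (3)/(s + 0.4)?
Substitute s = j*5: L(j5) = 0.0476948 - 0.596184j.
|L(j5)| = sqrt(Re² + Im²) = 0.5981.
20*log₁₀(0.5981) = -4.46 dB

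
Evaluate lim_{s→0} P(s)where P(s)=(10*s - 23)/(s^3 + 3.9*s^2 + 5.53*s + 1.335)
DC gain = P(0) = num(0)/den(0) = -23/1.335 = -17.23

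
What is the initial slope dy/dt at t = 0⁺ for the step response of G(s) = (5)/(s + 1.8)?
IVT: y'(0⁺) = lim_{s→∞} s²·Y(s) = lim_{s→∞} s·G(s).
deg(num) = 0, deg(den) = 1, relative degree = 1, so s·G(s) → (leading num)/(leading den) = 5/1 = 5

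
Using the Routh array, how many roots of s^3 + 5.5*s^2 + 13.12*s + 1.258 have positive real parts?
Routh array:
s^3: [1, 13.12]; s^2: [5.5, 1.258]; s^1: [12.8913]; s^0: [1.258]
First column: [1, 5.5, 12.8913, 1.258]. Sign changes = RHP roots = 0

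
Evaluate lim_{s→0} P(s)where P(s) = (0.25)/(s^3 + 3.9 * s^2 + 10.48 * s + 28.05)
DC gain = P(0) = num(0)/den(0) = 0.25/28.05 = 0.008913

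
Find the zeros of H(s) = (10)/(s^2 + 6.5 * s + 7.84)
Numerator is a nonzero constant (10) → Zeros: none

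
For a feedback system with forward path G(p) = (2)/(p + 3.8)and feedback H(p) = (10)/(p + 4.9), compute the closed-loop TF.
Closed-loop T = G/(1+GH).
Numerator: G_num * H_den = 2*p + 9.8.
Denominator: G_den * H_den + G_num * H_num = (p^2 + 8.7*p + 18.62) + (20) = p^2 + 8.7*p + 38.62.
T(p) = (2*p + 9.8)/(p^2 + 8.7*p + 38.62)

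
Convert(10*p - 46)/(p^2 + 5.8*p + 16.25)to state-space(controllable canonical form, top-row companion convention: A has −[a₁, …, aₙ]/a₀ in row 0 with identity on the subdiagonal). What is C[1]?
Reachable canonical form: C = numerator coefficients (right-aligned, zero-padded to length n).
num = 10*p - 46, C = [[10, -46]].
C[1] = -46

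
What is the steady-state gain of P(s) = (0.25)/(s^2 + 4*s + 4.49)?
DC gain = P(0) = num(0)/den(0) = 0.25/4.49 = 0.05568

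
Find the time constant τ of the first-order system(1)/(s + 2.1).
First-order system: τ = -1/pole. Pole = -2.1. τ = -1/(-2.1) = 0.4762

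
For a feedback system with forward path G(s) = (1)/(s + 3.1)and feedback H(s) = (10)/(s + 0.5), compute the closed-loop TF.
Closed-loop T = G/(1+GH).
Numerator: G_num * H_den = s + 0.5.
Denominator: G_den * H_den + G_num * H_num = (s^2 + 3.6*s + 1.55) + (10) = s^2 + 3.6*s + 11.55.
T(s) = (s + 0.5)/(s^2 + 3.6*s + 11.55)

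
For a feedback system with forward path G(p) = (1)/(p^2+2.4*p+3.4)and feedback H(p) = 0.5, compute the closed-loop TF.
Closed-loop T = G/(1+GH).
Numerator: G_num * H_den = 1.
Denominator: G_den * H_den + G_num * H_num = (p^2 + 2.4*p + 3.4) + (0.5) = p^2 + 2.4*p + 3.9.
T(p) = (1)/(p^2 + 2.4*p + 3.9)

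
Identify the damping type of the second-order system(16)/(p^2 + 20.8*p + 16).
Standard form: ωn²/(p²+2ζωn·p+ωn²) gives ωn=4, ζ=2.6.
Overdamped (ζ = 2.6 > 1)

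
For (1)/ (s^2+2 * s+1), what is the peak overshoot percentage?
Standard form: ωn²/(s²+2ζωn·s+ωn²) → ωn = 1, ζ = 1.
ζ ≥ 1, so the response is non-oscillatory: peak overshoot = 0%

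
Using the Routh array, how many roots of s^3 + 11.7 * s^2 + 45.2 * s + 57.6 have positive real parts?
Routh array:
s^3: [1, 45.2]; s^2: [11.7, 57.6]; s^1: [40.2769]; s^0: [57.6]
First column: [1, 11.7, 40.2769, 57.6]. Sign changes = RHP roots = 0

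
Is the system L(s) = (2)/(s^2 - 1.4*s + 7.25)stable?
Denominator: s^2 - 1.4*s + 7.25. Poles: 0.7 + 2.6j, 0.7 - 2.6j. All Re(p)<0: No (unstable)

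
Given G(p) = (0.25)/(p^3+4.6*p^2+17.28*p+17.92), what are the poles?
Set denominator = 0: p^3 + 4.6*p^2 + 17.28*p + 17.92 = (p + 1.4)(p^2 + 3.2*p + 12.8) = 0 → Poles: -1.4, -1.6 + 3.2j, -1.6 - 3.2j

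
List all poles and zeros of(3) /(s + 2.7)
Set denominator = 0: s + 2.7 = 0 → Poles: -2.7
Numerator is a nonzero constant (3) → Zeros: none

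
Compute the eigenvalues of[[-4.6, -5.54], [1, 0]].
Eigenvalues solve det(λI - A) = 0.
Characteristic polynomial: λ^2 + 4.6*λ + 5.54 = 0.
Roots: -2.3 + 0.5j, -2.3 - 0.5j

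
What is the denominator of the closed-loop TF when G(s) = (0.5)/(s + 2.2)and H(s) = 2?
Characteristic poly = G_den * H_den + G_num * H_num = (s + 2.2) + (1) = s + 3.2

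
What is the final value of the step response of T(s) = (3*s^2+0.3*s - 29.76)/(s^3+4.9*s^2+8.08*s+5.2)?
FVT: lim_{t→∞} y(t) = lim_{s→0} s*Y(s) where Y(s) = T(s)/s.
= lim_{s→0} T(s) = T(0) = num(0)/den(0) = -29.76/5.2 = -5.723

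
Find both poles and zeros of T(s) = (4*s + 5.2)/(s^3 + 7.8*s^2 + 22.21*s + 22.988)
Set denominator = 0: s^3 + 7.8*s^2 + 22.21*s + 22.988 = (s + 2.8)(s^2 + 5*s + 8.21) = 0 → Poles: -2.5 + 1.4j, -2.5 - 1.4j, -2.8
Set numerator = 0: 4*s + 5.2 = 0 → Zeros: -1.3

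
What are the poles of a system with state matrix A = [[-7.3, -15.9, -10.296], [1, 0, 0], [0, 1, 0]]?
Eigenvalues solve det(λI - A) = 0.
Characteristic polynomial: λ^3 + 7.3*λ^2 + 15.9*λ + 10.296 = 0.
Factor: (λ + 2.2)(λ + 1.2)(λ + 3.9) = 0.
Roots: -1.2, -2.2, -3.9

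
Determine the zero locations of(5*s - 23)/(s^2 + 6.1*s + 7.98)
Set numerator = 0: 5*s - 23 = 0 → Zeros: 4.6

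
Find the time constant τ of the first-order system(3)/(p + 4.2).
First-order system: τ = -1/pole. Pole = -4.2. τ = -1/(-4.2) = 0.2381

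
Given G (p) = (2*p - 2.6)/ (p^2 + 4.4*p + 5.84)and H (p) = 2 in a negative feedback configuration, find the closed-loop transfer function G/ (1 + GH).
Closed-loop T = G/(1+GH).
Numerator: G_num * H_den = 2*p - 2.6.
Denominator: G_den * H_den + G_num * H_num = (p^2 + 4.4*p + 5.84) + (4*p - 5.2) = p^2 + 8.4*p + 0.64.
T(p) = (2*p - 2.6)/(p^2 + 8.4*p + 0.64)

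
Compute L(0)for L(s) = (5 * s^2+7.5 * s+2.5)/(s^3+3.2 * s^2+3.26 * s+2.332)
DC gain = L(0) = num(0)/den(0) = 2.5/2.332 = 1.072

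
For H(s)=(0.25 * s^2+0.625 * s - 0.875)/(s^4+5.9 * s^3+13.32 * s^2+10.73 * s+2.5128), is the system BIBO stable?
Denominator: s^4 + 5.9*s^3 + 13.32*s^2 + 10.73*s + 2.5128 = (s + 0.4)(s + 0.9)(s^2 + 4.6*s + 6.98). Poles: -0.4, -0.9, -2.3 + 1.3j, -2.3 - 1.3j. All Re(p)<0: Yes (stable)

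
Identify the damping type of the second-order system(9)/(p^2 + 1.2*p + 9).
Standard form: ωn²/(p²+2ζωn·p+ωn²) gives ωn=3, ζ=0.2.
Underdamped (ζ = 0.2 < 1)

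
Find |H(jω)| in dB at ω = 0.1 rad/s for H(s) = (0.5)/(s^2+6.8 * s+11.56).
Substitute s = j*0.1: H(j0.1) = 0.0431405 - 0.00253987j.
|H(j0.1)| = sqrt(Re² + Im²) = 0.04322.
20*log₁₀(0.04322) = -27.29 dB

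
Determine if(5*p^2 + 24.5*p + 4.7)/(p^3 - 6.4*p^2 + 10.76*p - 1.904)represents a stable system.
Denominator: p^3 - 6.4*p^2 + 10.76*p - 1.904 = (p - 0.2)(p - 2.8)(p - 3.4). Poles: 0.2, 2.8, 3.4. All Re(p)<0: No (unstable)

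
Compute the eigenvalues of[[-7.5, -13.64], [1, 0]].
Eigenvalues solve det(λI - A) = 0.
Characteristic polynomial: λ^2 + 7.5*λ + 13.64 = 0.
Factor: (λ + 4.4)(λ + 3.1) = 0.
Roots: -3.1, -4.4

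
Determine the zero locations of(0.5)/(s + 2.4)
Numerator is a nonzero constant (0.5) → Zeros: none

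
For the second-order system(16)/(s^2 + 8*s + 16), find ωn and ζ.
Standard form: ωn²/(s²+2ζωn·s+ωn²).
const=16=ωn² → ωn=4, s coeff=8=2ζωn → ζ=1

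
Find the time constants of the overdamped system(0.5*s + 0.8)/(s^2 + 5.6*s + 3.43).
Overdamped: real poles at -0.7, -4.9. τ = -1/pole → τ₁ = 1.429, τ₂ = 0.2041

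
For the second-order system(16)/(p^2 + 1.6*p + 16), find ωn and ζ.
Standard form: ωn²/(p²+2ζωn·p+ωn²).
const=16=ωn² → ωn=4, p coeff=1.6=2ζωn → ζ=0.2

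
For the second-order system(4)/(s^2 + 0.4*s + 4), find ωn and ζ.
Standard form: ωn²/(s²+2ζωn·s+ωn²).
const=4=ωn² → ωn=2, s coeff=0.4=2ζωn → ζ=0.1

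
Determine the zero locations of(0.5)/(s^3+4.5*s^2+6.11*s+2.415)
Numerator is a nonzero constant (0.5) → Zeros: none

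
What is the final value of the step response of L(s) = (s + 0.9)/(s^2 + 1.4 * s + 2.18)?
FVT: lim_{t→∞} y(t) = lim_{s→0} s*Y(s) where Y(s) = L(s)/s.
= lim_{s→0} L(s) = L(0) = num(0)/den(0) = 0.9/2.18 = 0.4128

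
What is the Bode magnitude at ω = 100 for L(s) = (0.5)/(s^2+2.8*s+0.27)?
Substitute s = j*100: L(j100) = -4.99622e-05 - 1.39898e-06j.
|L(j100)| = sqrt(Re² + Im²) = 4.998e-05.
20*log₁₀(4.998e-05) = -86.02 dB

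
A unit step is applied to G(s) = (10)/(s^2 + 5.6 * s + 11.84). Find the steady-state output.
FVT: lim_{t→∞} y(t) = lim_{s→0} s*Y(s) where Y(s) = G(s)/s.
= lim_{s→0} G(s) = G(0) = num(0)/den(0) = 10/11.84 = 0.8446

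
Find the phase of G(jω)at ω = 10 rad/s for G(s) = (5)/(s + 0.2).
Substitute s = j*10: G(j10) = 0.009996 - 0.4998j.
∠G(j10) = atan2(Im, Re) = atan2(-0.4998, 0.009996) = -88.85°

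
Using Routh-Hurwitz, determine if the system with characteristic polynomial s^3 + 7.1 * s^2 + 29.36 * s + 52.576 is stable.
Routh array:
s^3: [1, 29.36]; s^2: [7.1, 52.576]; s^1: [21.9549]; s^0: [52.576]
First column: [1, 7.1, 21.9549, 52.576]. Sign changes = 0.
Yes, stable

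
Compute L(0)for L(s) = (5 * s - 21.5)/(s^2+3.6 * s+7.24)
DC gain = L(0) = num(0)/den(0) = -21.5/7.24 = -2.97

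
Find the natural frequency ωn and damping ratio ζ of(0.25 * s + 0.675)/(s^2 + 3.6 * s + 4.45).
Underdamped: complex pole -1.8 + 1.1j. ωn = |pole| = 2.11, ζ = -Re(pole)/ωn = 0.8533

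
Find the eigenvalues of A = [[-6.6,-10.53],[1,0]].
Eigenvalues solve det(λI - A) = 0.
Characteristic polynomial: λ^2 + 6.6*λ + 10.53 = 0.
Factor: (λ + 3.9)(λ + 2.7) = 0.
Roots: -2.7, -3.9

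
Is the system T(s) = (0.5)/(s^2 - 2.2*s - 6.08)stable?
Denominator: s^2 - 2.2*s - 6.08 = (s - 3.8)(s + 1.6). Poles: -1.6, 3.8. All Re(p)<0: No (unstable)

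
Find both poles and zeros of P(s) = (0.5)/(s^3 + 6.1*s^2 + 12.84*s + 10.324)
Set denominator = 0: s^3 + 6.1*s^2 + 12.84*s + 10.324 = (s + 2.9)(s^2 + 3.2*s + 3.56) = 0 → Poles: -1.6 + 1j, -1.6 - 1j, -2.9
Numerator is a nonzero constant (0.5) → Zeros: none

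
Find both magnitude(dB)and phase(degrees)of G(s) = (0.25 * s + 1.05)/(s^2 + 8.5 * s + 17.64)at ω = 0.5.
Substitute s = j*0.5: G(j0.5) = 0.0586341 - 0.00714175j.
|G| = 20*log₁₀(sqrt(Re²+Im²)) = -24.57 dB.
∠G = atan2(Im, Re) = -6.94°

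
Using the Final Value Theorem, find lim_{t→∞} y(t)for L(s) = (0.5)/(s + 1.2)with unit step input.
FVT: lim_{t→∞} y(t) = lim_{s→0} s*Y(s) where Y(s) = L(s)/s.
= lim_{s→0} L(s) = L(0) = num(0)/den(0) = 0.5/1.2 = 0.4167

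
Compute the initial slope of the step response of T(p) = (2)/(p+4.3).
IVT: y'(0⁺) = lim_{p→∞} p²·Y(p) = lim_{p→∞} p·T(p).
deg(num) = 0, deg(den) = 1, relative degree = 1, so p·T(p) → (leading num)/(leading den) = 2/1 = 2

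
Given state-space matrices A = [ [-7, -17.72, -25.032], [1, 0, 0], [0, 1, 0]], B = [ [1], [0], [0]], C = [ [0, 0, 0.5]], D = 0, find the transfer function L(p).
L(p) = C(pI - A)⁻¹B + D.
Characteristic polynomial det(pI - A) = p^3 + 7*p^2 + 17.72*p + 25.032.
Numerator from C·adj(pI-A)·B + D·det(pI-A) = 0.5.
L(p) = (0.5)/(p^3 + 7*p^2 + 17.72*p + 25.032)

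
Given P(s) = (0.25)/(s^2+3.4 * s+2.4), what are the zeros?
Numerator is a nonzero constant (0.25) → Zeros: none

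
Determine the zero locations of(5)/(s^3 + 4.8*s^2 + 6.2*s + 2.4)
Numerator is a nonzero constant (5) → Zeros: none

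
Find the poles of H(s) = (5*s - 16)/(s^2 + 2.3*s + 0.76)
Set denominator = 0: s^2 + 2.3*s + 0.76 = (s + 0.4)(s + 1.9) = 0 → Poles: -0.4, -1.9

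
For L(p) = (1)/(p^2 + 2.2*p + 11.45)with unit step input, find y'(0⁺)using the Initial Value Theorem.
IVT: y'(0⁺) = lim_{p→∞} p²·Y(p) = lim_{p→∞} p·L(p).
deg(num) = 0, deg(den) = 2, relative degree = 2 ≥ 2, so p·L(p) → 0. Initial slope = 0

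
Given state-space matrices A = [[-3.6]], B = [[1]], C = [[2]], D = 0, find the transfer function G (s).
G(s) = C(sI - A)⁻¹B + D.
Characteristic polynomial det(sI - A) = s + 3.6.
Numerator from C·adj(sI-A)·B + D·det(sI-A) = 2.
G(s) = (2)/(s + 3.6)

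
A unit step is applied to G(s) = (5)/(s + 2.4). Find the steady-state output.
FVT: lim_{t→∞} y(t) = lim_{s→0} s*Y(s) where Y(s) = G(s)/s.
= lim_{s→0} G(s) = G(0) = num(0)/den(0) = 5/2.4 = 2.083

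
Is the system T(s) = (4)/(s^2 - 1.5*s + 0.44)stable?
Denominator: s^2 - 1.5*s + 0.44 = (s - 0.4)(s - 1.1). Poles: 0.4, 1.1. All Re(p)<0: No (unstable)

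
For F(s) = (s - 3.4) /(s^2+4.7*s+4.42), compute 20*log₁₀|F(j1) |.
Substitute s = j*1: F(j1) = -0.205053 + 0.574196j.
|F(j1)| = sqrt(Re² + Im²) = 0.6097.
20*log₁₀(0.6097) = -4.30 dB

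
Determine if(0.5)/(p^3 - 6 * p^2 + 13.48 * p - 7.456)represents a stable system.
Denominator: p^3 - 6*p^2 + 13.48*p - 7.456 = (p - 0.8)(p^2 - 5.2*p + 9.32). Poles: 0.8, 2.6 + 1.6j, 2.6 - 1.6j. All Re(p)<0: No (unstable)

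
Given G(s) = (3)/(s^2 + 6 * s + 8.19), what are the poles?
Set denominator = 0: s^2 + 6*s + 8.19 = (s + 2.1)(s + 3.9) = 0 → Poles: -2.1, -3.9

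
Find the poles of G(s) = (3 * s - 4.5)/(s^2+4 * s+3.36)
Set denominator = 0: s^2 + 4*s + 3.36 = (s + 2.8)(s + 1.2) = 0 → Poles: -1.2, -2.8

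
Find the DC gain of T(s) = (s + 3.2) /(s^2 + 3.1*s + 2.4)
DC gain = T(0) = num(0)/den(0) = 3.2/2.4 = 1.333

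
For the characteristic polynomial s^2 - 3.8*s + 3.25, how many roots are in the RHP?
s^2 - 3.8*s + 3.25 = (s - 2.5)(s - 1.3). Poles: 1.3, 2.5. RHP poles (Re>0): 2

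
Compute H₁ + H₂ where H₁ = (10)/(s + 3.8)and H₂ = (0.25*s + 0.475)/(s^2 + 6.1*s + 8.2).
Parallel: H = H₁ + H₂ = (n₁·d₂ + n₂·d₁)/(d₁·d₂).
n₁·d₂ = 10*s^2 + 61*s + 82. n₂·d₁ = 0.25*s^2 + 1.425*s + 1.805. Sum = 10.25*s^2 + 62.425*s + 83.805. d₁·d₂ = s^3 + 9.9*s^2 + 31.38*s + 31.16.
H(s) = (10.25*s^2 + 62.425*s + 83.805)/(s^3 + 9.9*s^2 + 31.38*s + 31.16)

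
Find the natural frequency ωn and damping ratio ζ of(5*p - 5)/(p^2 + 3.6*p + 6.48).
Underdamped: complex pole -1.8 + 1.8j. ωn = |pole| = 2.546, ζ = -Re(pole)/ωn = 0.7071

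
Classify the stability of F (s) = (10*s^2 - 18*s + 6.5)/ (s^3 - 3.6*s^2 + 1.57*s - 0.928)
Denominator: s^3 - 3.6*s^2 + 1.57*s - 0.928 = (s - 3.2)(s^2 - 0.4*s + 0.29). Poles: 0.2 + 0.5j, 0.2 - 0.5j, 3.2. Unstable (3 pole(s) in RHP)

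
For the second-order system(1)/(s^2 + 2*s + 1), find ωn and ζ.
Standard form: ωn²/(s²+2ζωn·s+ωn²).
const=1=ωn² → ωn=1, s coeff=2=2ζωn → ζ=1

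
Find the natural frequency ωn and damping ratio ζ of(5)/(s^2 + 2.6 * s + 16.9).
Underdamped: complex pole -1.3 + 3.9j. ωn = |pole| = 4.111, ζ = -Re(pole)/ωn = 0.3162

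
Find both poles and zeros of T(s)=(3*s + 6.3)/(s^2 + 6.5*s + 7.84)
Set denominator = 0: s^2 + 6.5*s + 7.84 = (s + 1.6)(s + 4.9) = 0 → Poles: -1.6, -4.9
Set numerator = 0: 3*s + 6.3 = 0 → Zeros: -2.1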